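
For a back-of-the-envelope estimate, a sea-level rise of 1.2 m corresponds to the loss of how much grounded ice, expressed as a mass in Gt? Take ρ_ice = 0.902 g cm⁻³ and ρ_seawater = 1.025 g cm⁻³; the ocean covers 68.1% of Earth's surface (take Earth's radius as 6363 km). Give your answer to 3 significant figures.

≈ 4.26×10^5 Gt

Required water volume = Δh × A = 1.2 m × 3.46×10^14 m² = 4.158×10^14 m³.
ρ_w = 1.025 g cm⁻³ = 1025 kg m⁻³, so the mass of water = 4.158×10^14 m³ × 1025 kg m⁻³ = 4.262×10^17 kg = 4.26×10^5 Gt (and the same mass of ice, by conservation).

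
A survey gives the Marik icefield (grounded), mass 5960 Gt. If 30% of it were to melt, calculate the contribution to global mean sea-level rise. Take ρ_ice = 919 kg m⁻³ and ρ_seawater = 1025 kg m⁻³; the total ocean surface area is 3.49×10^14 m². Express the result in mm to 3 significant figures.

≈ 5.00 mm

Marik: 0.3 × 5960 Gt = 1.788×10^15 kg; dividing by ρ_w = 1025 kg m⁻³ gives 1.744×10^12 m³ of water.
Spread over 3.49×10^14 m² of ocean, Δh = 1.744×10^12 / 3.49×10^14 = 5.00×10^-3 m = 5.00 mm.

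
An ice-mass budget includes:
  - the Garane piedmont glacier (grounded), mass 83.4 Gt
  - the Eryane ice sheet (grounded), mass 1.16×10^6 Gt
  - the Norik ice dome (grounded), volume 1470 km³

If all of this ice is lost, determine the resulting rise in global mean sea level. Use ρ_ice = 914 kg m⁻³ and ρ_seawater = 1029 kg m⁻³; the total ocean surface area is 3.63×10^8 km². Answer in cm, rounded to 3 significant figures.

Garane: 83.4 Gt = 8.340×10^13 kg; dividing by ρ_w = 1029 kg m⁻³ gives 8.105×10^10 m³ of water.
Eryane: 1.16×10^6 Gt = 1.160×10^18 kg; dividing by ρ_w = 1029 kg m⁻³ gives 1.127×10^15 m³ of water.
Norik: 1470 km³ × (914/1029) = 1306 km³ of water.
Total added water ≈ 1.129×10^15 m³ over 3.63×10^14 m² → Δh = 3.11 m = 311 cm.

≈ 311 cm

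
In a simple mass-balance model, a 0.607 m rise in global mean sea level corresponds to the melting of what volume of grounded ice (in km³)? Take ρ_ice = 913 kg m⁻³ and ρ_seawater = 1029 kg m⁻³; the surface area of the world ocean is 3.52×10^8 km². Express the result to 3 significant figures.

≈ 2.41×10^5 km³

Required water volume = Δh × A = 0.607 m × 3.52×10^14 m² = 2.137×10^14 m³ = 2.137×10^5 km³.
Ice volume = water volume × ρ_w/ρ_ice = 2.137×10^5 × 1029/913 = 2.41×10^5 km³.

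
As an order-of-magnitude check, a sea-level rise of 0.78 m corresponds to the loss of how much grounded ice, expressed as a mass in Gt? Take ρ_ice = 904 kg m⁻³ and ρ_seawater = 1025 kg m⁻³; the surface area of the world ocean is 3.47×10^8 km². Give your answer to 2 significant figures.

≈ 2.8×10^5 Gt

Required water volume = Δh × A = 0.78 m × 3.47×10^14 m² = 2.707×10^14 m³.
ρ_w = 1025 kg m⁻³, so the mass of water = 2.707×10^14 m³ × 1025 kg m⁻³ = 2.774×10^17 kg = 2.8×10^5 Gt (and the same mass of ice, by conservation).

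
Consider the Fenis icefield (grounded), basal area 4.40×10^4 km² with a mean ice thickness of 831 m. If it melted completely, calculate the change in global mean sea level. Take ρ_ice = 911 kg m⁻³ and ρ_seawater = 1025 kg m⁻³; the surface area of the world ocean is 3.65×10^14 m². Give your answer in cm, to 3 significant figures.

≈ 8.90 cm

Fenis: ice volume = 4.40×10^4 km² × 831 m = 3.656×10^4 km³; 3.656×10^4 × (911/1025) = 3.250×10^4 km³ of water.
Spread over 3.65×10^14 m² of ocean, Δh = 3.250×10^13 / 3.65×10^14 = 0.0890 m = 8.90 cm.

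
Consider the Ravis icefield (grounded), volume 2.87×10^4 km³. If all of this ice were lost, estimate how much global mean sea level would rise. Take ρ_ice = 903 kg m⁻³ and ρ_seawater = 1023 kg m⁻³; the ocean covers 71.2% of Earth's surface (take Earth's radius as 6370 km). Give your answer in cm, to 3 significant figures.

Ravis: 2.87×10^4 km³ × (903/1023) = 2.533×10^4 km³ of water.
Spread over 3.63×10^14 m² of ocean, Δh = 2.533×10^13 / 3.63×10^14 = 0.0698 m = 6.98 cm.

≈ 6.98 cm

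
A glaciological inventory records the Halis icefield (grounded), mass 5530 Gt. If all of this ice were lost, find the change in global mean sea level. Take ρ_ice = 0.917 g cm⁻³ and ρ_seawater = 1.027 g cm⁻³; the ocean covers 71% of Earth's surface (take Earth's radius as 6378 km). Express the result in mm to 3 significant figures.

Halis: 5530 Gt = 5.530×10^15 kg; dividing by ρ_w = 1.027 g cm⁻³ = 1027 kg m⁻³ gives 5.385×10^12 m³ of water.
Spread over 3.63×10^14 m² of ocean, Δh = 5.385×10^12 / 3.63×10^14 = 0.0148 m = 14.8 mm.

≈ 14.8 mm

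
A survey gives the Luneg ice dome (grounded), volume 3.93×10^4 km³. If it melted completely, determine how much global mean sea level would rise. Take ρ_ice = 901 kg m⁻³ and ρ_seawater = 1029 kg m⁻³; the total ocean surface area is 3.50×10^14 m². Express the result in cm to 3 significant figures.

≈ 9.83 cm

Luneg: 3.93×10^4 km³ × (901/1029) = 3.441×10^4 km³ of water.
Spread over 3.50×10^14 m² of ocean, Δh = 3.441×10^13 / 3.50×10^14 = 0.0983 m = 9.83 cm.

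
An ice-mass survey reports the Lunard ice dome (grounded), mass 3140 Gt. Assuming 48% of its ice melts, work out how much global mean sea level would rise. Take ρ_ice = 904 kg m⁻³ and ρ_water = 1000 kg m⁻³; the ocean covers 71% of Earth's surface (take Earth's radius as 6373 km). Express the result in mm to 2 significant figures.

≈ 4.2 mm

Lunard: 0.48 × 3140 Gt = 1.507×10^15 kg; dividing by ρ_w = 1000 kg m⁻³ gives 1.507×10^12 m³ of water.
Spread over 3.62×10^14 m² of ocean, Δh = 1.507×10^12 / 3.62×10^14 = 4.16×10^-3 m = 4.2 mm.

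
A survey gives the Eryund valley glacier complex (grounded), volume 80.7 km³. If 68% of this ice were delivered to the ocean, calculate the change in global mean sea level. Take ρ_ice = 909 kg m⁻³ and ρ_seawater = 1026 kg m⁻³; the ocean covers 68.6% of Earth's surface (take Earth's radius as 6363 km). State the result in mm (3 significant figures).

≈ 0.139 mm

Eryund: 0.68 × 80.7 km³ × (909/1026) = 48.62 km³ of water.
Spread over 3.49×10^14 m² of ocean, Δh = 4.862×10^10 / 3.49×10^14 = 1.39×10^-4 m = 0.139 mm.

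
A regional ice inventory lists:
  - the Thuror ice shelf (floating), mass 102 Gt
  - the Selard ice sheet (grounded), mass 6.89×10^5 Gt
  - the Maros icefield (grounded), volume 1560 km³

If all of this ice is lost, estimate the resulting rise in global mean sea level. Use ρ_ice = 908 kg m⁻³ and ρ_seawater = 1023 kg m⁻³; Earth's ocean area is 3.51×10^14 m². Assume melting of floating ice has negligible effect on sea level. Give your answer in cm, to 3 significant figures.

≈ 192 cm

The Thuror ice shelf is floating and already displaces its own weight of water, so its melt adds essentially nothing to sea level.
Selard: 6.89×10^5 Gt = 6.890×10^17 kg; dividing by ρ_w = 1023 kg m⁻³ gives 6.735×10^14 m³ of water.
Maros: 1560 km³ × (908/1023) = 1385 km³ of water.
Total added water ≈ 6.749×10^14 m³ over 3.51×10^14 m² → Δh = 1.92 m = 192 cm.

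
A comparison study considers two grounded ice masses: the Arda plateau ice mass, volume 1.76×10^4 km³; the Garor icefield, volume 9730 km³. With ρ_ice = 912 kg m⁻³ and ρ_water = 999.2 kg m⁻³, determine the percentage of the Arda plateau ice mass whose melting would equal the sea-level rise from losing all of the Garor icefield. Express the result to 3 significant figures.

Equal sea-level rise means equal mass of meltwater, i.e. equal mass of ice lost.
Ice mass of Garor: 8.874×10^15 kg; ice mass of Arda: 1.605×10^16 kg.
Fraction required = 8.874×10^15 / 1.605×10^16 = 0.553 → 55.3 %.

≈ 55.3 %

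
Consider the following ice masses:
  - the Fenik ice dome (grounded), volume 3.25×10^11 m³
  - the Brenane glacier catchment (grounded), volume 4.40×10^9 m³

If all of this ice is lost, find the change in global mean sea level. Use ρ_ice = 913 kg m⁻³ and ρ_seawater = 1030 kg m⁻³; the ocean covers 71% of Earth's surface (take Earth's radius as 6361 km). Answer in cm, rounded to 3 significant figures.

≈ 0.0809 cm

Fenik: 3.25×10^11 m³ × (913/1030) = 2.881×10^11 m³ of water.
Brenane: 4.40×10^9 m³ × (913/1030) = 3.900×10^9 m³ of water.
Total added water ≈ 2.920×10^11 m³ over 3.61×10^14 m² → Δh = 8.09×10^-4 m = 0.0809 cm.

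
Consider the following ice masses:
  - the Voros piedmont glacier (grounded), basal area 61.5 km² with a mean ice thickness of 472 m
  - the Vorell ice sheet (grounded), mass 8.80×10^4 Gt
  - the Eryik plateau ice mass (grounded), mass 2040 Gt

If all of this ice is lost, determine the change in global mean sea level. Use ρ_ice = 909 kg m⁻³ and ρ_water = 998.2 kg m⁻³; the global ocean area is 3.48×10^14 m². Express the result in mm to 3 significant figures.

≈ 259 mm

Voros: ice volume = 61.5 km² × 472 m = 29.03 km³; 29.03 × (909/998.2) = 26.43 km³ of water.
Vorell: 8.80×10^4 Gt = 8.800×10^16 kg; dividing by ρ_w = 998.2 kg m⁻³ gives 8.816×10^13 m³ of water.
Eryik: 2040 Gt = 2.040×10^15 kg; dividing by ρ_w = 998.2 kg m⁻³ gives 2.044×10^12 m³ of water.
Total added water ≈ 9.023×10^13 m³ over 3.48×10^14 m² → Δh = 0.259 m = 259 mm.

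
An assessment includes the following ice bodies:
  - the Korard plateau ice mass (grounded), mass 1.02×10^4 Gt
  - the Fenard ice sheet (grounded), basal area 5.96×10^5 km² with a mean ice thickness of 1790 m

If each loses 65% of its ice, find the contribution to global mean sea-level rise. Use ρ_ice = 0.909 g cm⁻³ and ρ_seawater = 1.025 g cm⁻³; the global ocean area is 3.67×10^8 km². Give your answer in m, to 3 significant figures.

Korard: 0.65 × 1.02×10^4 Gt = 6.630×10^15 kg; dividing by ρ_w = 1.025 g cm⁻³ = 1025 kg m⁻³ gives 6.468×10^12 m³ of water.
Fenard: ice volume = 5.96×10^5 km² × 1790 m = 1.067×10^6 km³; 0.65 × 1.067×10^6 × (909/1025) = 6.150×10^5 km³ of water.
Total added water ≈ 6.214×10^14 m³ over 3.67×10^14 m² → Δh = 1.69 m.

≈ 1.69 m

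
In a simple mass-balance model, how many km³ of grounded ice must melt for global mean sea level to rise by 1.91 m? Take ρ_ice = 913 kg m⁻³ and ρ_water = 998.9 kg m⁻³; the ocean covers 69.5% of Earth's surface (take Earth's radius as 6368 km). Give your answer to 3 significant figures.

≈ 7.40×10^5 km³

Required water volume = Δh × A = 1.91 m × 3.54×10^14 m² = 6.764×10^14 m³ = 6.764×10^5 km³.
Ice volume = water volume × ρ_w/ρ_ice = 6.764×10^5 × 998.9/913 = 7.40×10^5 km³.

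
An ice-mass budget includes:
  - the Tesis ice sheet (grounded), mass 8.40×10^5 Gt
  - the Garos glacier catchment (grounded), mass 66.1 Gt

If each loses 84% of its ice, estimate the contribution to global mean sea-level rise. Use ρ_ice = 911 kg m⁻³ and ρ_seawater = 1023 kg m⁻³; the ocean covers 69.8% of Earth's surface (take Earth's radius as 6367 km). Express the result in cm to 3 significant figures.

Tesis: 0.84 × 8.40×10^5 Gt = 7.056×10^17 kg; dividing by ρ_w = 1023 kg m⁻³ gives 6.897×10^14 m³ of water.
Garos: 0.84 × 66.1 Gt = 5.552×10^13 kg; dividing by ρ_w = 1023 kg m⁻³ gives 5.428×10^10 m³ of water.
Total added water ≈ 6.898×10^14 m³ over 3.56×10^14 m² → Δh = 1.94 m = 194 cm.

≈ 194 cm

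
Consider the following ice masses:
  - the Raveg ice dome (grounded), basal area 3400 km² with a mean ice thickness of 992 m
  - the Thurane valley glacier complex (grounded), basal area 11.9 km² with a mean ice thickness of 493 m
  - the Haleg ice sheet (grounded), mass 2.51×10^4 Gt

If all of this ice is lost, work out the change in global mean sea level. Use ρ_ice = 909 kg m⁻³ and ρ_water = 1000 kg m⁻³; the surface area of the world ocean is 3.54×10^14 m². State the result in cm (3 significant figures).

≈ 7.96 cm

Raveg: ice volume = 3400 km² × 992 m = 3373 km³; 3373 × (909/1000) = 3066 km³ of water.
Thurane: ice volume = 11.9 km² × 493 m = 5.867 km³; 5.867 × (909/1000) = 5.333 km³ of water.
Haleg: 2.51×10^4 Gt = 2.510×10^16 kg; dividing by ρ_w = 1000 kg m⁻³ gives 2.510×10^13 m³ of water.
Total added water ≈ 2.817×10^13 m³ over 3.54×10^14 m² → Δh = 0.0796 m = 7.96 cm.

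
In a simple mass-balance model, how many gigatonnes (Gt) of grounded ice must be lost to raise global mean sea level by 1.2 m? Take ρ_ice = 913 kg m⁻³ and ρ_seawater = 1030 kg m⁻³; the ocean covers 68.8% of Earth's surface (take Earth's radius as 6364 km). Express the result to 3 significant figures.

≈ 4.33×10^5 Gt

Required water volume = Δh × A = 1.2 m × 3.50×10^14 m² = 4.202×10^14 m³.
ρ_w = 1030 kg m⁻³, so the mass of water = 4.202×10^14 m³ × 1030 kg m⁻³ = 4.328×10^17 kg = 4.33×10^5 Gt (and the same mass of ice, by conservation).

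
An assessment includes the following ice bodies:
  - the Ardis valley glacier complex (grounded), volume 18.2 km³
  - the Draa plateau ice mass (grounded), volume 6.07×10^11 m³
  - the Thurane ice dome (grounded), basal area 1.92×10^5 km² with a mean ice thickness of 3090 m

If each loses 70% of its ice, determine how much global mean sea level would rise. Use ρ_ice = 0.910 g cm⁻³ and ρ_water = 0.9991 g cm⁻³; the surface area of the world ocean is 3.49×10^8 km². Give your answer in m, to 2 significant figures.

Ardis: 0.7 × 18.2 km³ × (910/999.1) = 11.60 km³ of water.
Draa: 0.7 × 6.07×10^11 m³ × (910/999.1) = 3.870×10^11 m³ of water.
Thurane: ice volume = 1.92×10^5 km² × 3090 m = 5.933×10^5 km³; 0.7 × 5.933×10^5 × (910/999.1) = 3.783×10^5 km³ of water.
Total added water ≈ 3.787×10^14 m³ over 3.49×10^14 m² → Δh = 1.08 m.

≈ 1.1 m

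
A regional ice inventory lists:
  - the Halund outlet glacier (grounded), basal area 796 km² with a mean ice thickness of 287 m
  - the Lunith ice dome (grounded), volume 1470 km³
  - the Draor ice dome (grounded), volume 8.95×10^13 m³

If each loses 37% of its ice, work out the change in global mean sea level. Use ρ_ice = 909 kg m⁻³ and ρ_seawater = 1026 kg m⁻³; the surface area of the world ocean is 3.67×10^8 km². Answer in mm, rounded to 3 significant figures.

≈ 81.5 mm

Halund: ice volume = 796 km² × 287 m = 228.5 km³; 0.37 × 228.5 × (909/1026) = 74.89 km³ of water.
Lunith: 0.37 × 1470 km³ × (909/1026) = 481.9 km³ of water.
Draor: 0.37 × 8.95×10^13 m³ × (909/1026) = 2.934×10^13 m³ of water.
Total added water ≈ 2.990×10^13 m³ over 3.67×10^14 m² → Δh = 0.0815 m = 81.5 mm.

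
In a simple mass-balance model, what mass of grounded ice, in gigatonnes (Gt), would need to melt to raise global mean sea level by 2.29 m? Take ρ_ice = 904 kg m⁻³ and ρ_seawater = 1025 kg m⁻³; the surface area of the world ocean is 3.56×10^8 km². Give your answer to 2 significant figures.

Required water volume = Δh × A = 2.29 m × 3.56×10^14 m² = 8.152×10^14 m³.
ρ_w = 1025 kg m⁻³, so the mass of water = 8.152×10^14 m³ × 1025 kg m⁻³ = 8.356×10^17 kg = 8.4×10^5 Gt (and the same mass of ice, by conservation).

≈ 8.4×10^5 Gt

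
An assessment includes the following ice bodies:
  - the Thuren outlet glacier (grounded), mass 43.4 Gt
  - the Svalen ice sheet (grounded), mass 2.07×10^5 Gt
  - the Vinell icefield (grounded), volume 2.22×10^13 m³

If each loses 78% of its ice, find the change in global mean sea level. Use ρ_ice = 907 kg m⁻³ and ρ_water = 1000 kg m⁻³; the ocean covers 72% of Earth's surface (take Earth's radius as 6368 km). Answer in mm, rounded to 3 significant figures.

Thuren: 0.78 × 43.4 Gt = 3.385×10^13 kg; dividing by ρ_w = 1000 kg m⁻³ gives 3.385×10^10 m³ of water.
Svalen: 0.78 × 2.07×10^5 Gt = 1.615×10^17 kg; dividing by ρ_w = 1000 kg m⁻³ gives 1.615×10^14 m³ of water.
Vinell: 0.78 × 2.22×10^13 m³ × (907/1000) = 1.571×10^13 m³ of water.
Total added water ≈ 1.772×10^14 m³ over 3.67×10^14 m² → Δh = 0.483 m = 483 mm.

≈ 483 mm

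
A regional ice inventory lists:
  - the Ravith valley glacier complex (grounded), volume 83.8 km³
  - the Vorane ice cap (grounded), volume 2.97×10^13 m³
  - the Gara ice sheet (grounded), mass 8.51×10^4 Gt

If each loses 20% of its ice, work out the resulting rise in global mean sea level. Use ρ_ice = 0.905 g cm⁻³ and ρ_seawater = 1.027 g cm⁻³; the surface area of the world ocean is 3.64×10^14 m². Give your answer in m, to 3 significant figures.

≈ 0.0599 m

Ravith: 0.2 × 83.8 km³ × (905/1027) = 14.77 km³ of water.
Vorane: 0.2 × 2.97×10^13 m³ × (905/1027) = 5.234×10^12 m³ of water.
Gara: 0.2 × 8.51×10^4 Gt = 1.702×10^16 kg; dividing by ρ_w = 1.027 g cm⁻³ = 1027 kg m⁻³ gives 1.657×10^13 m³ of water.
Total added water ≈ 2.182×10^13 m³ over 3.64×10^14 m² → Δh = 0.0599 m.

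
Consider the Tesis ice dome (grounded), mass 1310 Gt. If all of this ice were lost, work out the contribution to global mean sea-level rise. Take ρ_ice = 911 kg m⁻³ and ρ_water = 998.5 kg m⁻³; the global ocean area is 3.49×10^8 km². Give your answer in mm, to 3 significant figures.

≈ 3.76 mm

Tesis: 1310 Gt = 1.310×10^15 kg; dividing by ρ_w = 998.5 kg m⁻³ gives 1.312×10^12 m³ of water.
Spread over 3.49×10^14 m² of ocean, Δh = 1.312×10^12 / 3.49×10^14 = 3.76×10^-3 m = 3.76 mm.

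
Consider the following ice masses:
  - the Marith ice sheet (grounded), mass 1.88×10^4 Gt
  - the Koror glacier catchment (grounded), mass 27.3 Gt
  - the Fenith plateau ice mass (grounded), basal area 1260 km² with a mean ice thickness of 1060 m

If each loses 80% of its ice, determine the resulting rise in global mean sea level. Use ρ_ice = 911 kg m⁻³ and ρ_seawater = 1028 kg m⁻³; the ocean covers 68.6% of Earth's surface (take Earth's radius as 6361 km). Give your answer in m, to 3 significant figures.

≈ 0.0447 m

Marith: 0.8 × 1.88×10^4 Gt = 1.504×10^16 kg; dividing by ρ_w = 1028 kg m⁻³ gives 1.463×10^13 m³ of water.
Koror: 0.8 × 27.3 Gt = 2.184×10^13 kg; dividing by ρ_w = 1028 kg m⁻³ gives 2.125×10^10 m³ of water.
Fenith: ice volume = 1260 km² × 1060 m = 1336 km³; 0.8 × 1336 × (911/1028) = 946.9 km³ of water.
Total added water ≈ 1.560×10^13 m³ over 3.49×10^14 m² → Δh = 0.0447 m.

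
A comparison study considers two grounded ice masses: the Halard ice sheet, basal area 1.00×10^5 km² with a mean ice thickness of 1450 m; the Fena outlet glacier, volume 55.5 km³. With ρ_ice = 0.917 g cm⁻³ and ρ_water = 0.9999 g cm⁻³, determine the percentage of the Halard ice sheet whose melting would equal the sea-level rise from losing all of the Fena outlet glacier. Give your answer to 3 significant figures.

Equal sea-level rise means equal mass of meltwater, i.e. equal mass of ice lost.
Ice mass of Fena: 5.089×10^13 kg; ice mass of Halard: 1.330×10^17 kg.
Fraction required = 5.089×10^13 / 1.330×10^17 = 3.83×10^-4 → 0.0383 %.

≈ 0.0383 %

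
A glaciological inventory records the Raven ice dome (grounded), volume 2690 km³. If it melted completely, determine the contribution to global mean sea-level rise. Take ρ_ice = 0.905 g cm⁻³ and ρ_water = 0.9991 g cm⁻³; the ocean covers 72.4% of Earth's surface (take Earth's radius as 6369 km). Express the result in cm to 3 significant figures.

≈ 0.660 cm

Raven: 2690 km³ × (905/999.1) = 2437 km³ of water.
Spread over 3.69×10^14 m² of ocean, Δh = 2.437×10^12 / 3.69×10^14 = 6.60×10^-3 m = 0.660 cm.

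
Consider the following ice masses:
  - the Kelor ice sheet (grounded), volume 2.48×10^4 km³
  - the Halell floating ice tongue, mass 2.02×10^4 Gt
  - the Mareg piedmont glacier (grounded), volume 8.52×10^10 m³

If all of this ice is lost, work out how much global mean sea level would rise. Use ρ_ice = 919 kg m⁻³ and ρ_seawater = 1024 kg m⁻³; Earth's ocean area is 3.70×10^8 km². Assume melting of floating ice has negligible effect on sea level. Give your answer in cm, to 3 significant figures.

Kelor: 2.48×10^4 km³ × (919/1024) = 2.226×10^4 km³ of water.
The Halell floating ice tongue is floating and already displaces its own weight of water, so its melt adds essentially nothing to sea level.
Mareg: 8.52×10^10 m³ × (919/1024) = 7.646×10^10 m³ of water.
Total added water ≈ 2.233×10^13 m³ over 3.70×10^14 m² → Δh = 0.0604 m = 6.04 cm.

≈ 6.04 cm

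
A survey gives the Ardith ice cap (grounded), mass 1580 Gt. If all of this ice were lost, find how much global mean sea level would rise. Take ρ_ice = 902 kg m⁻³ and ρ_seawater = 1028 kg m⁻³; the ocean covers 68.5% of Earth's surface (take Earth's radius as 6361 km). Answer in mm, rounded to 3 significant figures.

Ardith: 1580 Gt = 1.580×10^15 kg; dividing by ρ_w = 1028 kg m⁻³ gives 1.537×10^12 m³ of water.
Spread over 3.48×10^14 m² of ocean, Δh = 1.537×10^12 / 3.48×10^14 = 4.41×10^-3 m = 4.41 mm.

≈ 4.41 mm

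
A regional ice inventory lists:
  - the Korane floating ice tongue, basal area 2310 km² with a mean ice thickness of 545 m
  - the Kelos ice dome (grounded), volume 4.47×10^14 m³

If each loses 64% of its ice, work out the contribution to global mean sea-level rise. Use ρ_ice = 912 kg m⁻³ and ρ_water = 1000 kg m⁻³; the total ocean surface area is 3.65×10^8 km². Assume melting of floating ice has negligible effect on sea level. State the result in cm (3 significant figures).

The Korane floating ice tongue is floating and already displaces its own weight of water, so its melt adds essentially nothing to sea level.
Kelos: 0.64 × 4.47×10^14 m³ × (912/1000) = 2.609×10^14 m³ of water.
Total added water ≈ 2.609×10^14 m³ over 3.65×10^14 m² → Δh = 0.715 m = 71.5 cm.

≈ 71.5 cm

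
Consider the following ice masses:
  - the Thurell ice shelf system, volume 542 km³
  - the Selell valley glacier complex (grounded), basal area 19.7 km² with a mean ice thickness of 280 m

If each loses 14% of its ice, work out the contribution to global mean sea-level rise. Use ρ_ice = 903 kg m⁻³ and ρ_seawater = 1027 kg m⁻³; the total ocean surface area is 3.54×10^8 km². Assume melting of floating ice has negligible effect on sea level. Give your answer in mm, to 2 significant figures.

≈ 1.9×10^-3 mm

The Thurell ice shelf system is floating and already displaces its own weight of water, so its melt adds essentially nothing to sea level.
Selell: ice volume = 19.7 km² × 280 m = 5.516 km³; 0.14 × 5.516 × (903/1027) = 0.6790 km³ of water.
Total added water ≈ 6.790×10^8 m³ over 3.54×10^14 m² → Δh = 1.92×10^-6 m = 1.9×10^-3 mm.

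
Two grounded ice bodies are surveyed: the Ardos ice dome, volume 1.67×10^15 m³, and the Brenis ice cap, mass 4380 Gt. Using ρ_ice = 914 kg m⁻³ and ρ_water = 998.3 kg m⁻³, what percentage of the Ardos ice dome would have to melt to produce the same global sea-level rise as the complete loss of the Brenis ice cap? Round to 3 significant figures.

≈ 0.287 %

Equal sea-level rise means equal mass of meltwater, i.e. equal mass of ice lost.
Ice mass of Brenis: 4.380×10^15 kg; ice mass of Ardos: 1.526×10^18 kg.
Fraction required = 4.380×10^15 / 1.526×10^18 = 2.87×10^-3 → 0.287 %.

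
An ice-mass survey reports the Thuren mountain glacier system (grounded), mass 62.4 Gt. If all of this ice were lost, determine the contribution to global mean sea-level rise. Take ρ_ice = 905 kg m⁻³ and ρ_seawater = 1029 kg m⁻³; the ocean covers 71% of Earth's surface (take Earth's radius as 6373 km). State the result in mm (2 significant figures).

≈ 0.17 mm

Thuren: 62.4 Gt = 6.240×10^13 kg; dividing by ρ_w = 1029 kg m⁻³ gives 6.064×10^10 m³ of water.
Spread over 3.62×10^14 m² of ocean, Δh = 6.064×10^10 / 3.62×10^14 = 1.67×10^-4 m = 0.17 mm.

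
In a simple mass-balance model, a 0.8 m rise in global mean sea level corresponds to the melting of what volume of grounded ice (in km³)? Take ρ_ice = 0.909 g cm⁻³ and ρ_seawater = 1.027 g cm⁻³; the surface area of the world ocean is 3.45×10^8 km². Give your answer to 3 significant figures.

≈ 3.12×10^5 km³

Required water volume = Δh × A = 0.8 m × 3.45×10^14 m² = 2.760×10^14 m³ = 2.760×10^5 km³.
Ice volume = water volume × ρ_w/ρ_ice = 2.760×10^5 × 1027/909 = 3.12×10^5 km³.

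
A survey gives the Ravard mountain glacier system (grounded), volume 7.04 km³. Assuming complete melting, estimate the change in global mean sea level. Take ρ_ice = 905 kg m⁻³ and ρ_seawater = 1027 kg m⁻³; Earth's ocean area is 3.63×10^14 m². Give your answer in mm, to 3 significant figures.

Ravard: 7.04 km³ × (905/1027) = 6.204 km³ of water.
Spread over 3.63×10^14 m² of ocean, Δh = 6.204×10^9 / 3.63×10^14 = 1.71×10^-5 m = 0.0171 mm.

≈ 0.0171 mm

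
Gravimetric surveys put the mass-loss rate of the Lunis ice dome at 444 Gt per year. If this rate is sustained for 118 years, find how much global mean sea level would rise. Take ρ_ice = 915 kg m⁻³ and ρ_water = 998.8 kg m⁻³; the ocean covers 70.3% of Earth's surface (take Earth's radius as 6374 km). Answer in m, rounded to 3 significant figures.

≈ 0.146 m

Total mass lost = 444 Gt/yr × 118 yr = 5.239×10^4 Gt = 5.239×10^16 kg.
ρ_w = 998.8 kg m⁻³, so water volume = 5.239×10^16 / 998.8 = 5.245×10^13 m³.
Δh = 5.245×10^13 / 3.59×10^14 = 0.146 m.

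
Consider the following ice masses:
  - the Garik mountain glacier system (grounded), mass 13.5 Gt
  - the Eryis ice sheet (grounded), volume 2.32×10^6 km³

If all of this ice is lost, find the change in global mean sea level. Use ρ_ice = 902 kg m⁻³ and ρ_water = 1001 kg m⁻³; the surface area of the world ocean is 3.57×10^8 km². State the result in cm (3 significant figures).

≈ 586 cm

Garik: 13.5 Gt = 1.350×10^13 kg; dividing by ρ_w = 1001 kg m⁻³ gives 1.349×10^10 m³ of water.
Eryis: 2.32×10^6 km³ × (902/1001) = 2.091×10^6 km³ of water.
Total added water ≈ 2.091×10^15 m³ over 3.57×10^14 m² → Δh = 5.86 m = 586 cm.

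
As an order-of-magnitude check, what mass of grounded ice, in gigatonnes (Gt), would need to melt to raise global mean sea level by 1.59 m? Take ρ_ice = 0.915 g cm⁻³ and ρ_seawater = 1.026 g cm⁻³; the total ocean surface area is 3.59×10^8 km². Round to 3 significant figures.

≈ 5.86×10^5 Gt

Required water volume = Δh × A = 1.59 m × 3.59×10^14 m² = 5.708×10^14 m³.
ρ_w = 1.026 g cm⁻³ = 1026 kg m⁻³, so the mass of water = 5.708×10^14 m³ × 1026 kg m⁻³ = 5.857×10^17 kg = 5.86×10^5 Gt (and the same mass of ice, by conservation).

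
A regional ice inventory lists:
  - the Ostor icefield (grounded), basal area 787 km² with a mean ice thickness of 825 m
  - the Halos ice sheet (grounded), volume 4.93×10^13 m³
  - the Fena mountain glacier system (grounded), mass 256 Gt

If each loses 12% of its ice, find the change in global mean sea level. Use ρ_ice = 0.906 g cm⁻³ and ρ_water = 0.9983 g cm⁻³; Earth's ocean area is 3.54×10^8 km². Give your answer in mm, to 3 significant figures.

≈ 15.5 mm

Ostor: ice volume = 787 km² × 825 m = 649.3 km³; 0.12 × 649.3 × (906/998.3) = 70.71 km³ of water.
Halos: 0.12 × 4.93×10^13 m³ × (906/998.3) = 5.369×10^12 m³ of water.
Fena: 0.12 × 256 Gt = 3.072×10^13 kg; dividing by ρ_w = 0.9983 g cm⁻³ = 998.3 kg m⁻³ gives 3.077×10^10 m³ of water.
Total added water ≈ 5.471×10^12 m³ over 3.54×10^14 m² → Δh = 0.0155 m = 15.5 mm.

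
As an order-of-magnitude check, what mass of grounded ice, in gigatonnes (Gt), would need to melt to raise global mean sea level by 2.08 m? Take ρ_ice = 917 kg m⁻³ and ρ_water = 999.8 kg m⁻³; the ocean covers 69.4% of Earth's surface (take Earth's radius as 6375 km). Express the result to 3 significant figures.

≈ 7.37×10^5 Gt

Required water volume = Δh × A = 2.08 m × 3.54×10^14 m² = 7.372×10^14 m³.
ρ_w = 999.8 kg m⁻³, so the mass of water = 7.372×10^14 m³ × 999.8 kg m⁻³ = 7.371×10^17 kg = 7.37×10^5 Gt (and the same mass of ice, by conservation).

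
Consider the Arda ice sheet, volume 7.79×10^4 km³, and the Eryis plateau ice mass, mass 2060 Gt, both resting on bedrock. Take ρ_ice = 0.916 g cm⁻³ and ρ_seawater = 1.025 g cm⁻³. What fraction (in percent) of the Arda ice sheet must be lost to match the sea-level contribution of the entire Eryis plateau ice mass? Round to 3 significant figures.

Equal sea-level rise means equal mass of meltwater, i.e. equal mass of ice lost.
Ice mass of Eryis: 2.060×10^15 kg; ice mass of Arda: 7.136×10^16 kg.
Fraction required = 2.060×10^15 / 7.136×10^16 = 0.0289 → 2.89 %.

≈ 2.89 %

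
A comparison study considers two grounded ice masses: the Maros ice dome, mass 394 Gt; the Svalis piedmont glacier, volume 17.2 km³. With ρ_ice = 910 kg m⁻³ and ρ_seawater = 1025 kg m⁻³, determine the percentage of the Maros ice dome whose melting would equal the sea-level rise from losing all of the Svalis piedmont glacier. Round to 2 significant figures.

≈ 4.0 %

Equal sea-level rise means equal mass of meltwater, i.e. equal mass of ice lost.
Ice mass of Svalis: 1.565×10^13 kg; ice mass of Maros: 3.940×10^14 kg.
Fraction required = 1.565×10^13 / 3.940×10^14 = 0.0397 → 4.0 %.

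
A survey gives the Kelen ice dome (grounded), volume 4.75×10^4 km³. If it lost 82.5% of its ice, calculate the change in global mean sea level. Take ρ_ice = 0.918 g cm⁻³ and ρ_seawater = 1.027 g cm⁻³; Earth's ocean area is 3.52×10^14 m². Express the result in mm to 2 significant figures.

Kelen: 0.825 × 4.75×10^4 km³ × (918/1027) = 3.503×10^4 km³ of water.
Spread over 3.52×10^14 m² of ocean, Δh = 3.503×10^13 / 3.52×10^14 = 0.0995 m = 100 mm.

≈ 100 mm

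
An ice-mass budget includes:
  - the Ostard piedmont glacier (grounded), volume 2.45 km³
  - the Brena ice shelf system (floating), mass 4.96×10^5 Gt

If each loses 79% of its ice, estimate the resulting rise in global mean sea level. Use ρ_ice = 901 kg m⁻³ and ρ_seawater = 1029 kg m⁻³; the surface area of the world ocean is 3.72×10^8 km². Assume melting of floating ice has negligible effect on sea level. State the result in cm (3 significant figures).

Ostard: 0.79 × 2.45 km³ × (901/1029) = 1.695 km³ of water.
The Brena ice shelf system is floating and already displaces its own weight of water, so its melt adds essentially nothing to sea level.
Total added water ≈ 1.695×10^9 m³ over 3.72×10^14 m² → Δh = 4.56×10^-6 m = 4.56×10^-4 cm.

≈ 4.56×10^-4 cm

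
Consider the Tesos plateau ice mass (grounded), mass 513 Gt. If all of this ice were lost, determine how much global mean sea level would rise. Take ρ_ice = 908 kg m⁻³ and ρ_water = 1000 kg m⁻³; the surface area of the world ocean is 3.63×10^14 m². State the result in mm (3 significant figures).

≈ 1.41 mm

Tesos: 513 Gt = 5.130×10^14 kg; dividing by ρ_w = 1000 kg m⁻³ gives 5.130×10^11 m³ of water.
Spread over 3.63×10^14 m² of ocean, Δh = 5.130×10^11 / 3.63×10^14 = 1.41×10^-3 m = 1.41 mm.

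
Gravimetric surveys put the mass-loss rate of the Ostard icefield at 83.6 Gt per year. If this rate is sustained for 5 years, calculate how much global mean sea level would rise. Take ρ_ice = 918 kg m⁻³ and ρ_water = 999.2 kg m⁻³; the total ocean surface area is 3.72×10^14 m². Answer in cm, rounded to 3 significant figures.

Total mass lost = 83.6 Gt/yr × 5 yr = 418.0 Gt = 4.180×10^14 kg.
ρ_w = 999.2 kg m⁻³, so water volume = 4.180×10^14 / 999.2 = 4.183×10^11 m³.
Δh = 4.183×10^11 / 3.72×10^14 = 1.12×10^-3 m = 0.112 cm.

≈ 0.112 cm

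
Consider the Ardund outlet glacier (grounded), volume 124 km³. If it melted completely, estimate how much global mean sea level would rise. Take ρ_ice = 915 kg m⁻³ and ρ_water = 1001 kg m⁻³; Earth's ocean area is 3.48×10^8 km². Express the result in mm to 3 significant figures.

Ardund: 124 km³ × (915/1001) = 113.3 km³ of water.
Spread over 3.48×10^14 m² of ocean, Δh = 1.133×10^11 / 3.48×10^14 = 3.26×10^-4 m = 0.326 mm.

≈ 0.326 mm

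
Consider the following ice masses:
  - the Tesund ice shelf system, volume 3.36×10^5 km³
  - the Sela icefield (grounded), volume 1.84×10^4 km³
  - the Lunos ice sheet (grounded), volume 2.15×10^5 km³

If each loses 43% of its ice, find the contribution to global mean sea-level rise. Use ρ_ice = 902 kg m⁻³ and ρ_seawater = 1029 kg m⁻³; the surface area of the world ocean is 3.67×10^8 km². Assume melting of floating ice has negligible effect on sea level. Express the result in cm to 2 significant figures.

The Tesund ice shelf system is floating and already displaces its own weight of water, so its melt adds essentially nothing to sea level.
Sela: 0.43 × 1.84×10^4 km³ × (902/1029) = 6935 km³ of water.
Lunos: 0.43 × 2.15×10^5 km³ × (902/1029) = 8.104×10^4 km³ of water.
Total added water ≈ 8.798×10^13 m³ over 3.67×10^14 m² → Δh = 0.240 m = 24 cm.

≈ 24 cm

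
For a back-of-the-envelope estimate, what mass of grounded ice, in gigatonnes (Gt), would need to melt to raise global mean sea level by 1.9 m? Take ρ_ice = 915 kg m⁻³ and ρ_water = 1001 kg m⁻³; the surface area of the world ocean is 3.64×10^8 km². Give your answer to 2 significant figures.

≈ 6.9×10^5 Gt

Required water volume = Δh × A = 1.9 m × 3.64×10^14 m² = 6.916×10^14 m³.
ρ_w = 1001 kg m⁻³, so the mass of water = 6.916×10^14 m³ × 1001 kg m⁻³ = 6.923×10^17 kg = 6.9×10^5 Gt (and the same mass of ice, by conservation).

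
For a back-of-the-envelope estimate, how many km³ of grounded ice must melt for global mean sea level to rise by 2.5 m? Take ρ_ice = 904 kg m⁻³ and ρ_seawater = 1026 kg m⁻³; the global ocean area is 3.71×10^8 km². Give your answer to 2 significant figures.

Required water volume = Δh × A = 2.5 m × 3.71×10^14 m² = 9.275×10^14 m³ = 9.275×10^5 km³.
Ice volume = water volume × ρ_w/ρ_ice = 9.275×10^5 × 1026/904 = 1.1×10^6 km³.

≈ 1.1×10^6 km³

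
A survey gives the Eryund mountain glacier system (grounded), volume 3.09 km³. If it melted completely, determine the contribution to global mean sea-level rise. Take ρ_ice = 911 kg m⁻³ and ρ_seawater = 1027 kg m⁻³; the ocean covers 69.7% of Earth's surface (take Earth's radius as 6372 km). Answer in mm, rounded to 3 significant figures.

≈ 7.71×10^-3 mm

Eryund: 3.09 km³ × (911/1027) = 2.741 km³ of water.
Spread over 3.56×10^14 m² of ocean, Δh = 2.741×10^9 / 3.56×10^14 = 7.71×10^-6 m = 7.71×10^-3 mm.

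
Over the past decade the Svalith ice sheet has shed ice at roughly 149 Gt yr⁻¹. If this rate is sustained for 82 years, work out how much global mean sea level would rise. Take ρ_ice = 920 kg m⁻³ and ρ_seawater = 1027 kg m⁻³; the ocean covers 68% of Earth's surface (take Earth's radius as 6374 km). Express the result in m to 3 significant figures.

≈ 0.0343 m

Total mass lost = 149 Gt/yr × 82 yr = 1.222×10^4 Gt = 1.222×10^16 kg.
ρ_w = 1027 kg m⁻³, so water volume = 1.222×10^16 / 1027 = 1.190×10^13 m³.
Δh = 1.190×10^13 / 3.47×10^14 = 0.0343 m.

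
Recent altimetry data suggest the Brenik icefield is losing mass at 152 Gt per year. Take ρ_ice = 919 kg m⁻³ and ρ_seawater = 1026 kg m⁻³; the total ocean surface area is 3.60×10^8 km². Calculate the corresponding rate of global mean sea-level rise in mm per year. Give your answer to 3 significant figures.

≈ 0.412 mm/yr

ρ_w = 1026 kg m⁻³. Annual water volume added = 152 Gt / ρ_w = 1.520×10^14 kg / 1026 kg m⁻³ = 1.481×10^11 m³.
Δh per year = 1.481×10^11 / 3.60×10^14 = 4.12×10^-4 m = 0.412 mm.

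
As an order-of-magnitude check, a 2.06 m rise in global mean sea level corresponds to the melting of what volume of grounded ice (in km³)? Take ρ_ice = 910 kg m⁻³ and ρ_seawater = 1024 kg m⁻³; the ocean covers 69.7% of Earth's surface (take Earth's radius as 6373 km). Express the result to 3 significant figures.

Required water volume = Δh × A = 2.06 m × 3.56×10^14 m² = 7.328×10^14 m³ = 7.328×10^5 km³.
Ice volume = water volume × ρ_w/ρ_ice = 7.328×10^5 × 1024/910 = 8.25×10^5 km³.

≈ 8.25×10^5 km³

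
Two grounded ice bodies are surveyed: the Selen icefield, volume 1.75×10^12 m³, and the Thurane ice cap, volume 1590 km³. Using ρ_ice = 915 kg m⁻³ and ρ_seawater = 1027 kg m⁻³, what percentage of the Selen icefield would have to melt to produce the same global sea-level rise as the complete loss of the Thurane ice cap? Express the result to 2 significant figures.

≈ 91 %

Equal sea-level rise means equal mass of meltwater, i.e. equal mass of ice lost.
Ice mass of Thurane: 1.455×10^15 kg; ice mass of Selen: 1.601×10^15 kg.
Fraction required = 1.455×10^15 / 1.601×10^15 = 0.909 → 91 %.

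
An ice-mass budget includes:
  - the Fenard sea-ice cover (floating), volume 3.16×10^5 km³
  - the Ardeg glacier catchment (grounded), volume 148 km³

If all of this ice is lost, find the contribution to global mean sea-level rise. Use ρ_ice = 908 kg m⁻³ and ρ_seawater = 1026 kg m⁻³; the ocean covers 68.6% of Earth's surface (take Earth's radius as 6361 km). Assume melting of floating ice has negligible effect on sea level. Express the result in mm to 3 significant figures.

≈ 0.376 mm

The Fenard sea-ice cover is floating and already displaces its own weight of water, so its melt adds essentially nothing to sea level.
Ardeg: 148 km³ × (908/1026) = 131.0 km³ of water.
Total added water ≈ 1.310×10^11 m³ over 3.49×10^14 m² → Δh = 3.76×10^-4 m = 0.376 mm.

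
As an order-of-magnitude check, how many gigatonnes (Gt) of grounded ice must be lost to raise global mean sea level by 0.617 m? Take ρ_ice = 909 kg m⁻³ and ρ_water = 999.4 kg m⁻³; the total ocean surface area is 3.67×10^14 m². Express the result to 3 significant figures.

Required water volume = Δh × A = 0.617 m × 3.67×10^14 m² = 2.264×10^14 m³.
ρ_w = 999.4 kg m⁻³, so the mass of water = 2.264×10^14 m³ × 999.4 kg m⁻³ = 2.263×10^17 kg = 2.26×10^5 Gt (and the same mass of ice, by conservation).

≈ 2.26×10^5 Gt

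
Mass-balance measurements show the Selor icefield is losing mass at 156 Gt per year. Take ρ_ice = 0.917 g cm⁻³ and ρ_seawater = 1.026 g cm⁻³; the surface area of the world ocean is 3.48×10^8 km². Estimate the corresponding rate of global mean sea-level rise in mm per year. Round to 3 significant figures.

ρ_w = 1.026 g cm⁻³ = 1026 kg m⁻³. Annual water volume added = 156 Gt / ρ_w = 1.560×10^14 kg / 1026 kg m⁻³ = 1.520×10^11 m³.
Δh per year = 1.520×10^11 / 3.48×10^14 = 4.37×10^-4 m = 0.437 mm.

≈ 0.437 mm/yr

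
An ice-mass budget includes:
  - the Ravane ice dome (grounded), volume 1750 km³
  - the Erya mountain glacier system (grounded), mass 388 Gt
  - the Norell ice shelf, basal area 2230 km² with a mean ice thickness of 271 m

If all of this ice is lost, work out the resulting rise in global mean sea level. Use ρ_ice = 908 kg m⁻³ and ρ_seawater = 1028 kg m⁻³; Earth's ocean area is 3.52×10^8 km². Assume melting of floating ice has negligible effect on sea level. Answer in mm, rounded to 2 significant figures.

Ravane: 1750 km³ × (908/1028) = 1546 km³ of water.
Erya: 388 Gt = 3.880×10^14 kg; dividing by ρ_w = 1028 kg m⁻³ gives 3.774×10^11 m³ of water.
The Norell ice shelf is floating and already displaces its own weight of water, so its melt adds essentially nothing to sea level.
Total added water ≈ 1.923×10^12 m³ over 3.52×10^14 m² → Δh = 5.46×10^-3 m = 5.5 mm.

≈ 5.5 mm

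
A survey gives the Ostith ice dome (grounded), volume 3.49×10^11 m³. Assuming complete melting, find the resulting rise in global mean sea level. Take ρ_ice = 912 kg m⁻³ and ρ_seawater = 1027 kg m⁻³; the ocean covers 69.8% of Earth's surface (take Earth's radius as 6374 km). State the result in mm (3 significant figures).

≈ 0.870 mm

Ostith: 3.49×10^11 m³ × (912/1027) = 3.099×10^11 m³ of water.
Spread over 3.56×10^14 m² of ocean, Δh = 3.099×10^11 / 3.56×10^14 = 8.70×10^-4 m = 0.870 mm.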